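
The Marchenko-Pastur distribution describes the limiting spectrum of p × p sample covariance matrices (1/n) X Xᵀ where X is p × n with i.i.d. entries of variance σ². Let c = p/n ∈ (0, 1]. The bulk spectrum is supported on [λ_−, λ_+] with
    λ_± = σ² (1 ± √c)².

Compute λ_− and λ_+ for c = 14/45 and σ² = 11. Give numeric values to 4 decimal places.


c = 14/45 = 0.311111; √c = 0.557773.
λ_− = σ² (1 − √c)² = 11 · (1 − 0.557773)² = 11 · (0.442227)² = 2.151208.
λ_+ = σ² (1 + √c)² = 11 · (1 + 0.557773)² = 11 · (1.557773)² = 26.693236.

Rounded to 4 decimal places: λ_− ≈ 2.1512, λ_+ ≈ 26.6932.


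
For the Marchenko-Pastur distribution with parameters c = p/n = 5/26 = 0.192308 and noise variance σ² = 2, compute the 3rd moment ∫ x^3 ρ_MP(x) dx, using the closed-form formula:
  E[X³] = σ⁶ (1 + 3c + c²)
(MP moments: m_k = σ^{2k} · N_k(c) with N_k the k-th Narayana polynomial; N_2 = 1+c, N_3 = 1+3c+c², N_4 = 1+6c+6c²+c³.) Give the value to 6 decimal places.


E[X³] = σ⁶ (1 + 3c + c²) (third MP moment). With σ² = 2 (so σ⁶ = 8) and c = 5/26 = 0.192308: E[X³] = 8 · (1 + 3·0.192308 + (0.192308)²) = 8 · 1.613905.

So E[X^3] = 12.911243.


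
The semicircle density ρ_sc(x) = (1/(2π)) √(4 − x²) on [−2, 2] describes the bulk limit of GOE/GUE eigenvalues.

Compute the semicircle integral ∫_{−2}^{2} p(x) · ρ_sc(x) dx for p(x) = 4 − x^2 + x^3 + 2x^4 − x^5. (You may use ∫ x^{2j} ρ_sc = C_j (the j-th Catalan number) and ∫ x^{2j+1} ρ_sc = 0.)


Write p(x) = Σ a_i x^i, split into monomials and integrate each against ρ_sc separately.
Using ∫ x^{2j} ρ_sc = C_j = (1/(j+1)) C(2j, j) (Catalan numbers) and ∫ x^{2j+1} ρ_sc = 0 (odd monomials vanish by symmetry):
  i = 0 (even): a_0 · C_{0} = 4 · 1 = 4
  i = 2 (even): a_2 · C_{1} = -1 · 1 = -1
  i = 3 (odd): ∫ x^3 ρ_sc = 0 (vanishes)
  i = 4 (even): a_4 · C_{2} = 2 · 2 = 4
  i = 5 (odd): ∫ x^5 ρ_sc = 0 (vanishes)

Summing the contributions: ∫_{−2}^{2} p(x) ρ_sc(x) dx = 4 + (-1) + 4 = 7.


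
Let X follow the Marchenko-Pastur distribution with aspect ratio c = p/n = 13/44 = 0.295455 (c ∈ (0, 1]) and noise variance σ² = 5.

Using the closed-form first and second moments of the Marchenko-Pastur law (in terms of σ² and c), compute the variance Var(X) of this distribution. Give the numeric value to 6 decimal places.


Recall the MP moments m_1 = E[X] = σ² and m_2 = E[X²] = σ⁴ (1 + c).
m_1 = E[X] = σ² = 5, so m_1² = 25.
m_2 = E[X²] = σ⁴ (1 + c) = 25 · (1 + 0.295455) = 25 · 1.295455 = 32.386364.
(Note m_2 − m_1² simplifies to c · σ⁴ = 0.295455 · 25.)

Var(X) = m_2 − m_1² = 32.386364 − 25 = 7.386364.


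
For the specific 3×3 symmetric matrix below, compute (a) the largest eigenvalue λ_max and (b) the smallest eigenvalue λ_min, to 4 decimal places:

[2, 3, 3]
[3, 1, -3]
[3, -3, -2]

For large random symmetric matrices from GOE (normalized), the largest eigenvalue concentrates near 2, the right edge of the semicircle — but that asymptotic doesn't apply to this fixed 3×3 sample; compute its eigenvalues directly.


Since M is real symmetric, all three eigenvalues are real; they are the roots of det(λI − M) = λ³ − (tr M) λ² + s λ − det M, where s is the sum of the principal 2×2 minors.
tr M = 2 + 1 + (-2) = 1.
s = (2·1 − 3²) + (2·(-2) − 3²) + (1·(-2) − (-3)²) = -7 + (-13) + (-11) = -31.
det M (expand along row 1) = 2·(-11) − 3·3 + 3·(-12) = -67.
Characteristic polynomial: λ³ − λ² − 31λ + 67 = 0.
Substitute λ = y + (tr M)/3 = y + 0.333333 to remove the quadratic term: y³ + p·y + q = 0 with p = s − (tr M)²/3 = -31.333333 and q = −2(tr M)³/27 + (tr M)·s/3 − det M = 56.592593.
Three real roots ⇒ use the trigonometric (Viète) form: r = 2√(−p/3) = 6.463573, φ = arccos(3q/(p·r)) = arccos(-0.838304) = 2.564961 rad.
y_k = r·cos(φ/3 − 2πk/3) for k = 0, 1, 2 gives y = 4.241579, 2.102963, -6.344542.
λ_k = y_k + 0.333333 gives λ = 4.5749, 2.4363, -6.0112 (check: the sum is 1.0000 = tr M).

Hence λ_max = 4.5749 and λ_min = -6.0112.


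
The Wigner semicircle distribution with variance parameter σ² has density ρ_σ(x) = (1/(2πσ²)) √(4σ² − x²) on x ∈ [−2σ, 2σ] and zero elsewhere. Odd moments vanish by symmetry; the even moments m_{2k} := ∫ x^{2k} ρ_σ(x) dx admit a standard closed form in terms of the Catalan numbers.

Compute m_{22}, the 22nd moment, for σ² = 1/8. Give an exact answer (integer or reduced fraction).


By the scaled semicircle moment identity, m_{2k} = σ^{2k} · C_k with k = 11.
C_11 = (1/(k+1)) · C(2k, k) = (1/12) · C(22, 11) = (1/12) · 705432 = 58786.
σ^{2k} = (σ²)^k = (1/8)^11 = 1/8589934592.

Therefore m_{22} = σ^{22} · C_11 = (1/8589934592) · 58786 = 29393/4294967296.


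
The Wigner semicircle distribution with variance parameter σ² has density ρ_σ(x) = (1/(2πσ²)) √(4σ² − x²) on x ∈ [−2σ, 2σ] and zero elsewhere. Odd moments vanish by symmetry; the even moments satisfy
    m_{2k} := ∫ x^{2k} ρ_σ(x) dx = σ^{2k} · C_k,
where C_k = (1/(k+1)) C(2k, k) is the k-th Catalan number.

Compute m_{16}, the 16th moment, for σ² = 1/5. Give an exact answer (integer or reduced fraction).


By the scaled semicircle moment identity, m_{2k} = σ^{2k} · C_k with k = 8.
C_8 = (1/(k+1)) · C(2k, k) = (1/9) · C(16, 8) = (1/9) · 12870 = 1430.
σ^{2k} = (σ²)^k = (1/5)^8 = 1/390625.

Therefore m_{16} = σ^{16} · C_8 = (1/390625) · 1430 = 286/78125.


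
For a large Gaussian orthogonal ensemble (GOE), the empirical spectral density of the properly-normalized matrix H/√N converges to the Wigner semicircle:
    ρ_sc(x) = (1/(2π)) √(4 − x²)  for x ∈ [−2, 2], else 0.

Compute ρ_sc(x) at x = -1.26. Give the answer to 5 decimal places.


ρ_sc(x) = (1/(2π)) √(4 − x²). With x = -1.26:
  4 − x² = 4 − (-1.26)² = 4 − 1.587600 = 2.412400.
  √(4 − x²) = 1.553190.
  1/(2π) = 0.159155.
  ρ_sc(-1.26) = 0.159155 · 1.553190 = 0.247198.

Rounded to 5 decimal places: ρ_sc(-1.26) ≈ 0.24720.


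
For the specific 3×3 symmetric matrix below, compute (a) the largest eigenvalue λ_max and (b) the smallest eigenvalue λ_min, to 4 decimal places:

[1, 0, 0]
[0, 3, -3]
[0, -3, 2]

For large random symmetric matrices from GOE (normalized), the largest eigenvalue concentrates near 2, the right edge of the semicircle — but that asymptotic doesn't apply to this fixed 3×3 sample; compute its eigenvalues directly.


Since M is real symmetric, all three eigenvalues are real; they are the roots of det(λI − M) = λ³ − (tr M) λ² + s λ − det M, where s is the sum of the principal 2×2 minors.
tr M = 1 + 3 + 2 = 6.
s = (1·3 − 0²) + (1·2 − 0²) + (3·2 − (-3)²) = 3 + 2 + (-3) = 2.
det M (expand along row 1) = 1·(-3) − 0·0 + 0·0 = -3.
Characteristic polynomial: λ³ − 6λ² + 2λ + 3 = 0.
Substitute λ = y + (tr M)/3 = y + 2.000000 to remove the quadratic term: y³ + p·y + q = 0 with p = s − (tr M)²/3 = -10.000000 and q = −2(tr M)³/27 + (tr M)·s/3 − det M = -9.000000.
Three real roots ⇒ use the trigonometric (Viète) form: r = 2√(−p/3) = 3.651484, φ = arccos(3q/(p·r)) = arccos(0.739425) = 0.738580 rad.
y_k = r·cos(φ/3 − 2πk/3) for k = 0, 1, 2 gives y = 3.541381, -1.000000, -2.541381.
λ_k = y_k + 2.000000 gives λ = 5.5414, 1.0000, -0.5414 (check: the sum is 6.0000 = tr M).

Hence λ_max = 5.5414 and λ_min = -0.5414.


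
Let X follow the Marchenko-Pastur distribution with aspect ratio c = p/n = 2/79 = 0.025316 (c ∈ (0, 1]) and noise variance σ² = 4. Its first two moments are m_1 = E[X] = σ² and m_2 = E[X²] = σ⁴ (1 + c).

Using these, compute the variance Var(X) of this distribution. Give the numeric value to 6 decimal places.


m_1 = E[X] = σ² = 4, so m_1² = 16.
m_2 = E[X²] = σ⁴ (1 + c) = 16 · (1 + 0.025316) = 16 · 1.025316 = 16.405063.
(Note m_2 − m_1² simplifies to c · σ⁴ = 0.025316 · 16.)

Var(X) = m_2 − m_1² = 16.405063 − 16 = 0.405063.


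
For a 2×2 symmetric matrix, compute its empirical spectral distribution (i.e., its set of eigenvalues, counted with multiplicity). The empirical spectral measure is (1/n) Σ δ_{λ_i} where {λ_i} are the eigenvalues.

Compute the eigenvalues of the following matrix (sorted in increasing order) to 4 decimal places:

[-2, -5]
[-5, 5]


Since M is real symmetric, both eigenvalues are real; they are the roots of det(λI − M) = λ² − (tr M) λ + det M.
tr M = -2 + 5 = 3.
det M = (-2)·5 − (-5)² = -10 − 25 = -35.
Characteristic polynomial: λ² − 3λ − 35 = 0.
Discriminant Δ = (tr M)² − 4·det M = 9 − (-140) = 149; √Δ = 12.206556.
λ = (tr M ± √Δ)/2 = (3 ± 12.206556)/2, giving (tr M − √Δ)/2 = -4.6033 and (tr M + √Δ)/2 = 7.6033.

Eigenvalues sorted in increasing order: [-4.6033, 7.6033].


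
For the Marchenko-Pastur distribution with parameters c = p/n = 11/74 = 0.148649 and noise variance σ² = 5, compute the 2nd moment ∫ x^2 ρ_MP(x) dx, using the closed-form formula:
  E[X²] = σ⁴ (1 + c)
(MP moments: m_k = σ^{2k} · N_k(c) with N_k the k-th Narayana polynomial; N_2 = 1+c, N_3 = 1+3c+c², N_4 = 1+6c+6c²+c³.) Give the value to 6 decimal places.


E[X²] = σ⁴ (1 + c) (second MP moment). With σ² = 5 (so σ⁴ = 25) and c = 11/74 = 0.148649: E[X²] = 25 · (1 + 0.148649) = 25 · 1.148649.

So E[X^2] = 28.716216.


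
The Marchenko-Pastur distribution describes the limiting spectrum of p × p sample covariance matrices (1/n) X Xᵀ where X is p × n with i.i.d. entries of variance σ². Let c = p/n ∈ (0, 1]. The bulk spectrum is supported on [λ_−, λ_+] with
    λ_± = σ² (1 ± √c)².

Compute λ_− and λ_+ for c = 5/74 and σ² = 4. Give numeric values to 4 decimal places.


c = 5/74 = 0.067568; √c = 0.259938.
λ_− = σ² (1 − √c)² = 4 · (1 − 0.259938)² = 4 · (0.740062)² = 2.190769.
λ_+ = σ² (1 + √c)² = 4 · (1 + 0.259938)² = 4 · (1.259938)² = 6.349771.

Rounded to 4 decimal places: λ_− ≈ 2.1908, λ_+ ≈ 6.3498.


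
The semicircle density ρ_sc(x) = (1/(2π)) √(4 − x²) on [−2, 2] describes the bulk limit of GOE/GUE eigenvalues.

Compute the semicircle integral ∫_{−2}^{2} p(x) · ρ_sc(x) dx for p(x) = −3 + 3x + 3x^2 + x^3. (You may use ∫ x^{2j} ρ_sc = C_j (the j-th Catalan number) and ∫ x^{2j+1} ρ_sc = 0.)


Write p(x) = Σ a_i x^i, split into monomials and integrate each against ρ_sc separately.
Using ∫ x^{2j} ρ_sc = C_j = (1/(j+1)) C(2j, j) (Catalan numbers) and ∫ x^{2j+1} ρ_sc = 0 (odd monomials vanish by symmetry):
  i = 0 (even): a_0 · C_{0} = -3 · 1 = -3
  i = 1 (odd): ∫ x^1 ρ_sc = 0 (vanishes)
  i = 2 (even): a_2 · C_{1} = 3 · 1 = 3
  i = 3 (odd): ∫ x^3 ρ_sc = 0 (vanishes)

Summing the contributions: ∫_{−2}^{2} p(x) ρ_sc(x) dx = (-3) + 3 = 0.


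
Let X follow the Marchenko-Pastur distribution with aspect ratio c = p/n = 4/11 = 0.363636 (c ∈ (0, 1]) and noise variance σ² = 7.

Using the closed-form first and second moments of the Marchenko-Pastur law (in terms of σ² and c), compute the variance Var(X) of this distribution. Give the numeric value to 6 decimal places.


Recall the MP moments m_1 = E[X] = σ² and m_2 = E[X²] = σ⁴ (1 + c).
m_1 = E[X] = σ² = 7, so m_1² = 49.
m_2 = E[X²] = σ⁴ (1 + c) = 49 · (1 + 0.363636) = 49 · 1.363636 = 66.818182.
(Note m_2 − m_1² simplifies to c · σ⁴ = 0.363636 · 49.)

Var(X) = m_2 − m_1² = 66.818182 − 49 = 17.818182.


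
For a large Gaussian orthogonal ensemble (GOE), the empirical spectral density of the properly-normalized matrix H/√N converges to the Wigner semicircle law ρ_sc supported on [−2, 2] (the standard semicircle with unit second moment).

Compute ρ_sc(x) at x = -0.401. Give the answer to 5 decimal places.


ρ_sc(x) = (1/(2π)) √(4 − x²). With x = -0.401:
  4 − x² = 4 − (-0.401)² = 4 − 0.160801 = 3.839199.
  √(4 − x²) = 1.959387.
  1/(2π) = 0.159155.
  ρ_sc(-0.401) = 0.159155 · 1.959387 = 0.311846.

Rounded to 5 decimal places: ρ_sc(-0.401) ≈ 0.31185.


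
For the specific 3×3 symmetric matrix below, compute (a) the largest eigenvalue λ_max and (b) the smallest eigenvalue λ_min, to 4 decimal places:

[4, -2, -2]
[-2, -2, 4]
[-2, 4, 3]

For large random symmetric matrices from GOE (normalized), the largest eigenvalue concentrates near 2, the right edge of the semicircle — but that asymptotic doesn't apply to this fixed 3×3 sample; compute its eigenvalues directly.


Since M is real symmetric, all three eigenvalues are real; they are the roots of det(λI − M) = λ³ − (tr M) λ² + s λ − det M, where s is the sum of the principal 2×2 minors.
tr M = 4 + (-2) + 3 = 5.
s = (4·(-2) − (-2)²) + (4·3 − (-2)²) + ((-2)·3 − 4²) = -12 + 8 + (-22) = -26.
det M (expand along row 1) = 4·(-22) − (-2)·2 + (-2)·(-12) = -60.
Characteristic polynomial: λ³ − 5λ² − 26λ + 60 = 0.
Substitute λ = y + (tr M)/3 = y + 1.666667 to remove the quadratic term: y³ + p·y + q = 0 with p = s − (tr M)²/3 = -34.333333 and q = −2(tr M)³/27 + (tr M)·s/3 − det M = 7.407407.
Three real roots ⇒ use the trigonometric (Viète) form: r = 2√(−p/3) = 6.765928, φ = arccos(3q/(p·r)) = arccos(-0.095663) = 1.666606 rad.
y_k = r·cos(φ/3 − 2πk/3) for k = 0, 1, 2 gives y = 5.748456, 0.216043, -5.964499.
λ_k = y_k + 1.666667 gives λ = 7.4151, 1.8827, -4.2978 (check: the sum is 5.0000 = tr M).

Hence λ_max = 7.4151 and λ_min = -4.2978.


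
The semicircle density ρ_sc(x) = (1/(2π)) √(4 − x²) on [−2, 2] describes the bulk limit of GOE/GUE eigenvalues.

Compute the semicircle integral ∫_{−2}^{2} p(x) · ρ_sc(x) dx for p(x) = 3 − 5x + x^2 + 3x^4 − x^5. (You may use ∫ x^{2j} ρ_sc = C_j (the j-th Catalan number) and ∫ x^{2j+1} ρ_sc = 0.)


Write p(x) = Σ a_i x^i, split into monomials and integrate each against ρ_sc separately.
Using ∫ x^{2j} ρ_sc = C_j = (1/(j+1)) C(2j, j) (Catalan numbers) and ∫ x^{2j+1} ρ_sc = 0 (odd monomials vanish by symmetry):
  i = 0 (even): a_0 · C_{0} = 3 · 1 = 3
  i = 1 (odd): ∫ x^1 ρ_sc = 0 (vanishes)
  i = 2 (even): a_2 · C_{1} = 1 · 1 = 1
  i = 4 (even): a_4 · C_{2} = 3 · 2 = 6
  i = 5 (odd): ∫ x^5 ρ_sc = 0 (vanishes)

Summing the contributions: ∫_{−2}^{2} p(x) ρ_sc(x) dx = 3 + 1 + 6 = 10.


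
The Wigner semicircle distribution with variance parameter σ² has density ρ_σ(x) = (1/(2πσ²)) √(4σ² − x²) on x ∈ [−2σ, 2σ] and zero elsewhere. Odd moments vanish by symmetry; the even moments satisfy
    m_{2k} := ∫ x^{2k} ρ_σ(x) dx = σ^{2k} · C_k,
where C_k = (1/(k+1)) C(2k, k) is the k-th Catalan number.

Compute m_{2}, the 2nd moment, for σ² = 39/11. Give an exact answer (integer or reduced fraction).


By the scaled semicircle moment identity, m_{2k} = σ^{2k} · C_k with k = 1.
C_1 = (1/(k+1)) · C(2k, k) = (1/2) · C(2, 1) = (1/2) · 2 = 1.
σ^{2k} = (σ²)^k = (39/11)^1 = 39/11.

Therefore m_{2} = σ^{2} · C_1 = (39/11) · 1 = 39/11.


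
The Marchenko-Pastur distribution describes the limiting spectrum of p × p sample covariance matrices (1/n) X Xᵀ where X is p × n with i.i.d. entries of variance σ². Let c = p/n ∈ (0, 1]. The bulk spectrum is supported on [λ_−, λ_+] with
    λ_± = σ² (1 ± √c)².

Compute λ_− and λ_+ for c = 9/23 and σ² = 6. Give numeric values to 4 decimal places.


c = 9/23 = 0.391304; √c = 0.625543.
λ_− = σ² (1 − √c)² = 6 · (1 − 0.625543)² = 6 · (0.374457)² = 0.841307.
λ_+ = σ² (1 + √c)² = 6 · (1 + 0.625543)² = 6 · (1.625543)² = 15.854345.

Rounded to 4 decimal places: λ_− ≈ 0.8413, λ_+ ≈ 15.8543.


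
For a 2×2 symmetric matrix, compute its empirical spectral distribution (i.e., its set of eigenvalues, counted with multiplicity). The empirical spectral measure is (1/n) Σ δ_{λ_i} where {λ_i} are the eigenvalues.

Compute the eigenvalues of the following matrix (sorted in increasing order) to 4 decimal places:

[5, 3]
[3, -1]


Since M is real symmetric, both eigenvalues are real; they are the roots of det(λI − M) = λ² − (tr M) λ + det M.
tr M = 5 + (-1) = 4.
det M = 5·(-1) − 3² = -5 − 9 = -14.
Characteristic polynomial: λ² − 4λ − 14 = 0.
Discriminant Δ = (tr M)² − 4·det M = 16 − (-56) = 72; √Δ = 8.485281.
λ = (tr M ± √Δ)/2 = (4 ± 8.485281)/2, giving (tr M − √Δ)/2 = -2.2426 and (tr M + √Δ)/2 = 6.2426.

Eigenvalues sorted in increasing order: [-2.2426, 6.2426].


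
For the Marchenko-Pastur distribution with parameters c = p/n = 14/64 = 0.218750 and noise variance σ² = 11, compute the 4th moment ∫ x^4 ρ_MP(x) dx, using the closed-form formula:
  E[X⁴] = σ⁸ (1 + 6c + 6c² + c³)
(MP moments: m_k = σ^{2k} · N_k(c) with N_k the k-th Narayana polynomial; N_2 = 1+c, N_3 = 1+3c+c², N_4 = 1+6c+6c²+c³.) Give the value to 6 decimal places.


E[X⁴] = σ⁸ (1 + 6c + 6c² + c³) (fourth MP moment). With σ² = 11 (so σ⁸ = 14641) and c = 14/64 = 0.218750: E[X⁴] = 14641 · (1 + 6·0.218750 + 6·(0.218750)² + (0.218750)³) = 14641 · 2.610077.

So E[X^4] = 38214.135956.


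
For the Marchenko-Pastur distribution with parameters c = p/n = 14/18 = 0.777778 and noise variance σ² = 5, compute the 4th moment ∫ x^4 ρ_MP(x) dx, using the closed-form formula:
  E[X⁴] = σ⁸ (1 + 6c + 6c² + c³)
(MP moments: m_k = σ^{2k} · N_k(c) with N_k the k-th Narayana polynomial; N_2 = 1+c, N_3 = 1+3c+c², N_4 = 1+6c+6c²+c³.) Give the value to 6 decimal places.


E[X⁴] = σ⁸ (1 + 6c + 6c² + c³) (fourth MP moment). With σ² = 5 (so σ⁸ = 625) and c = 14/18 = 0.777778: E[X⁴] = 625 · (1 + 6·0.777778 + 6·(0.777778)² + (0.777778)³) = 625 · 9.766804.

So E[X^4] = 6104.252401.


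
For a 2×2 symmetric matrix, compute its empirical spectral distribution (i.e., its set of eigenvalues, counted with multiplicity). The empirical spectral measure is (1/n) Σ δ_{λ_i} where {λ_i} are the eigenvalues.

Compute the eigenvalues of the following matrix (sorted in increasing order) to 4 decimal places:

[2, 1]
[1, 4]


Since M is real symmetric, both eigenvalues are real; they are the roots of det(λI − M) = λ² − (tr M) λ + det M.
tr M = 2 + 4 = 6.
det M = 2·4 − 1² = 8 − 1 = 7.
Characteristic polynomial: λ² − 6λ + 7 = 0.
Discriminant Δ = (tr M)² − 4·det M = 36 − 28 = 8; √Δ = 2.828427.
λ = (tr M ± √Δ)/2 = (6 ± 2.828427)/2, giving (tr M − √Δ)/2 = 1.5858 and (tr M + √Δ)/2 = 4.4142.

Eigenvalues sorted in increasing order: [1.5858, 4.4142].


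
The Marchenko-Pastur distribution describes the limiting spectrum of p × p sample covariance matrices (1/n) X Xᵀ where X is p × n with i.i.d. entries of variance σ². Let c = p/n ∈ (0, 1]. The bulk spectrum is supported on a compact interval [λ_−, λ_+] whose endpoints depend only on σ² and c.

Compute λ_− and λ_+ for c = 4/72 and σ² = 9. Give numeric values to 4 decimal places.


c = 4/72 = 0.055556; √c = 0.235702.
λ_− = σ² (1 − √c)² = 9 · (1 − 0.235702)² = 9 · (0.764298)² = 5.257359.
λ_+ = σ² (1 + √c)² = 9 · (1 + 0.235702)² = 9 · (1.235702)² = 13.742641.

Rounded to 4 decimal places: λ_− ≈ 5.2574, λ_+ ≈ 13.7426.


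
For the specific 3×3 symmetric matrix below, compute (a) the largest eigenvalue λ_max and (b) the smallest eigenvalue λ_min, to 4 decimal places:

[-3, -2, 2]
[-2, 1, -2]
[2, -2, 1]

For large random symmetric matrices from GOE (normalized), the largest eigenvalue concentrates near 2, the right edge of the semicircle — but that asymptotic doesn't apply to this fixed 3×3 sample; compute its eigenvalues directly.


Since M is real symmetric, all three eigenvalues are real; they are the roots of det(λI − M) = λ³ − (tr M) λ² + s λ − det M, where s is the sum of the principal 2×2 minors.
tr M = -3 + 1 + 1 = -1.
s = ((-3)·1 − (-2)²) + ((-3)·1 − 2²) + (1·1 − (-2)²) = -7 + (-7) + (-3) = -17.
det M (expand along row 1) = (-3)·(-3) − (-2)·2 + 2·2 = 17.
Characteristic polynomial: λ³ + λ² − 17λ − 17 = 0.
Substitute λ = y + (tr M)/3 = y − 0.333333 to remove the quadratic term: y³ + p·y + q = 0 with p = s − (tr M)²/3 = -17.333333 and q = −2(tr M)³/27 + (tr M)·s/3 − det M = -11.259259.
Three real roots ⇒ use the trigonometric (Viète) form: r = 2√(−p/3) = 4.807402, φ = arccos(3q/(p·r)) = arccos(0.405358) = 1.153426 rad.
y_k = r·cos(φ/3 − 2πk/3) for k = 0, 1, 2 gives y = 4.456439, -0.666667, -3.789772.
λ_k = y_k − 0.333333 gives λ = 4.1231, -1.0000, -4.1231 (check: the sum is -1.0000 = tr M).

Hence λ_max = 4.1231 and λ_min = -4.1231.


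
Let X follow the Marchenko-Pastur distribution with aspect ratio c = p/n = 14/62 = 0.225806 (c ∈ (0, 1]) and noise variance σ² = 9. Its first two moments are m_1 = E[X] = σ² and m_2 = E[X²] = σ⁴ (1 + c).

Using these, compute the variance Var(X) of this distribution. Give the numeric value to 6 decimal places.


m_1 = E[X] = σ² = 9, so m_1² = 81.
m_2 = E[X²] = σ⁴ (1 + c) = 81 · (1 + 0.225806) = 81 · 1.225806 = 99.290323.
(Note m_2 − m_1² simplifies to c · σ⁴ = 0.225806 · 81.)

Var(X) = m_2 − m_1² = 99.290323 − 81 = 18.290323.


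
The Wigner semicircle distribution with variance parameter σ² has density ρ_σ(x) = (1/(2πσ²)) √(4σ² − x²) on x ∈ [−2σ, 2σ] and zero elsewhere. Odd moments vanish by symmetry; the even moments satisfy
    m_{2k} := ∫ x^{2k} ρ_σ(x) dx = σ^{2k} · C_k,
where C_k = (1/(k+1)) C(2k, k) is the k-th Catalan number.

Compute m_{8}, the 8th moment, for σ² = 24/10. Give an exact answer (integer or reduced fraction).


By the scaled semicircle moment identity, m_{2k} = σ^{2k} · C_k with k = 4.
C_4 = (1/(k+1)) · C(2k, k) = (1/5) · C(8, 4) = (1/5) · 70 = 14.
σ^{2k} = (σ²)^k = (24/10)^4 = 20736/625.

Therefore m_{8} = σ^{8} · C_4 = (20736/625) · 14 = 290304/625.


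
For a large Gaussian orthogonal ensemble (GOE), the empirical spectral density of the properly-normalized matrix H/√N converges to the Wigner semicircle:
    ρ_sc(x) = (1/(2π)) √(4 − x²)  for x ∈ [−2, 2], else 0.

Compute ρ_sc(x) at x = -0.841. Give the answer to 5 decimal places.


ρ_sc(x) = (1/(2π)) √(4 − x²). With x = -0.841:
  4 − x² = 4 − (-0.841)² = 4 − 0.707281 = 3.292719.
  √(4 − x²) = 1.814585.
  1/(2π) = 0.159155.
  ρ_sc(-0.841) = 0.159155 · 1.814585 = 0.288800.

Rounded to 5 decimal places: ρ_sc(-0.841) ≈ 0.28880.


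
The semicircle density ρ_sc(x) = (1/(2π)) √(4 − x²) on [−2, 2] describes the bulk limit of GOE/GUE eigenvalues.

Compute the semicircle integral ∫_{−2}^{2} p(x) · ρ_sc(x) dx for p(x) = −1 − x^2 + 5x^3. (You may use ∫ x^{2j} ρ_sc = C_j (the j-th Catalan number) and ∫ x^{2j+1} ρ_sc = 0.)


Write p(x) = Σ a_i x^i, split into monomials and integrate each against ρ_sc separately.
Using ∫ x^{2j} ρ_sc = C_j = (1/(j+1)) C(2j, j) (Catalan numbers) and ∫ x^{2j+1} ρ_sc = 0 (odd monomials vanish by symmetry):
  i = 0 (even): a_0 · C_{0} = -1 · 1 = -1
  i = 2 (even): a_2 · C_{1} = -1 · 1 = -1
  i = 3 (odd): ∫ x^3 ρ_sc = 0 (vanishes)

Summing the contributions: ∫_{−2}^{2} p(x) ρ_sc(x) dx = (-1) + (-1) = -2.


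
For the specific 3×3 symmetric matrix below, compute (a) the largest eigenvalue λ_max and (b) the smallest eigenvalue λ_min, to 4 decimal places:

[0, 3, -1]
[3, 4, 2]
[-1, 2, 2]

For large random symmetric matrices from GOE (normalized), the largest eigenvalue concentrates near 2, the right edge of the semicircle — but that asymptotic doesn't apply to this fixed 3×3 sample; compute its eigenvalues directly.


Since M is real symmetric, all three eigenvalues are real; they are the roots of det(λI − M) = λ³ − (tr M) λ² + s λ − det M, where s is the sum of the principal 2×2 minors.
tr M = 0 + 4 + 2 = 6.
s = (0·4 − 3²) + (0·2 − (-1)²) + (4·2 − 2²) = -9 + (-1) + 4 = -6.
det M (expand along row 1) = 0·4 − 3·8 + (-1)·10 = -34.
Characteristic polynomial: λ³ − 6λ² − 6λ + 34 = 0.
Substitute λ = y + (tr M)/3 = y + 2.000000 to remove the quadratic term: y³ + p·y + q = 0 with p = s − (tr M)²/3 = -18.000000 and q = −2(tr M)³/27 + (tr M)·s/3 − det M = 6.000000.
Three real roots ⇒ use the trigonometric (Viète) form: r = 2√(−p/3) = 4.898979, φ = arccos(3q/(p·r)) = arccos(-0.204124) = 1.776365 rad.
y_k = r·cos(φ/3 − 2πk/3) for k = 0, 1, 2 gives y = 4.064969, 0.335430, -4.400399.
λ_k = y_k + 2.000000 gives λ = 6.0650, 2.3354, -2.4004 (check: the sum is 6.0000 = tr M).

Hence λ_max = 6.0650 and λ_min = -2.4004.


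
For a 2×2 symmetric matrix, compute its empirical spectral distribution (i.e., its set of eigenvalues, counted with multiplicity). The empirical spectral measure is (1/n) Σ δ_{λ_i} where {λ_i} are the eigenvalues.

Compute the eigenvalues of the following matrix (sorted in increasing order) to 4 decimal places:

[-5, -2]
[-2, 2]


Since M is real symmetric, both eigenvalues are real; they are the roots of det(λI − M) = λ² − (tr M) λ + det M.
tr M = -5 + 2 = -3.
det M = (-5)·2 − (-2)² = -10 − 4 = -14.
Characteristic polynomial: λ² + 3λ − 14 = 0.
Discriminant Δ = (tr M)² − 4·det M = 9 − (-56) = 65; √Δ = 8.062258.
λ = (tr M ± √Δ)/2 = (-3 ± 8.062258)/2, giving (tr M − √Δ)/2 = -5.5311 and (tr M + √Δ)/2 = 2.5311.

Eigenvalues sorted in increasing order: [-5.5311, 2.5311].


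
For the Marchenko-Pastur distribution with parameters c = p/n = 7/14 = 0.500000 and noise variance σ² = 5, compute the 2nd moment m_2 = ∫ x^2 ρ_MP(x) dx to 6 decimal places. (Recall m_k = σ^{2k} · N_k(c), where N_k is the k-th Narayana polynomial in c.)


E[X²] = σ⁴ (1 + c) (second MP moment). With σ² = 5 (so σ⁴ = 25) and c = 7/14 = 0.500000: E[X²] = 25 · (1 + 0.500000) = 25 · 1.500000.

So E[X^2] = 37.500000.


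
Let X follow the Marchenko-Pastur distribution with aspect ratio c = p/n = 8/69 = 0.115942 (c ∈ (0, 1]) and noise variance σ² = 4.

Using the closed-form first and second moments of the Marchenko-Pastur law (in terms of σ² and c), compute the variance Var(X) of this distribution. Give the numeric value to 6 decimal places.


Recall the MP moments m_1 = E[X] = σ² and m_2 = E[X²] = σ⁴ (1 + c).
m_1 = E[X] = σ² = 4, so m_1² = 16.
m_2 = E[X²] = σ⁴ (1 + c) = 16 · (1 + 0.115942) = 16 · 1.115942 = 17.855072.
(Note m_2 − m_1² simplifies to c · σ⁴ = 0.115942 · 16.)

Var(X) = m_2 − m_1² = 17.855072 − 16 = 1.855072.


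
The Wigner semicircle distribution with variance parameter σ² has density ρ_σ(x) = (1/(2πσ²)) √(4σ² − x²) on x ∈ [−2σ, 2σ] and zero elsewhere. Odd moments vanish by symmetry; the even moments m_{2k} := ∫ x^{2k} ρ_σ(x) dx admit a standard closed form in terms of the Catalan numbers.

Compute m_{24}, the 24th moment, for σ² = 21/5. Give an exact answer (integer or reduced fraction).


By the scaled semicircle moment identity, m_{2k} = σ^{2k} · C_k with k = 12.
C_12 = (1/(k+1)) · C(2k, k) = (1/13) · C(24, 12) = (1/13) · 2704156 = 208012.
σ^{2k} = (σ²)^k = (21/5)^12 = 7355827511386641/244140625.

Therefore m_{24} = σ^{24} · C_12 = (7355827511386641/244140625) · 208012 = 1530100392298557967692/244140625.


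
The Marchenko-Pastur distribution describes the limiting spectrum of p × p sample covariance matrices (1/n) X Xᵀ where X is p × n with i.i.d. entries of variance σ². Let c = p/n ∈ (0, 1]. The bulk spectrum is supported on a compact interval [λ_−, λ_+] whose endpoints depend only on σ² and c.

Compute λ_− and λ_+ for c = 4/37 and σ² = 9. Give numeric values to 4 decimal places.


c = 4/37 = 0.108108; √c = 0.328798.
λ_− = σ² (1 − √c)² = 9 · (1 − 0.328798)² = 9 · (0.671202)² = 4.054609.
λ_+ = σ² (1 + √c)² = 9 · (1 + 0.328798)² = 9 · (1.328798)² = 15.891337.

Rounded to 4 decimal places: λ_− ≈ 4.0546, λ_+ ≈ 15.8913.


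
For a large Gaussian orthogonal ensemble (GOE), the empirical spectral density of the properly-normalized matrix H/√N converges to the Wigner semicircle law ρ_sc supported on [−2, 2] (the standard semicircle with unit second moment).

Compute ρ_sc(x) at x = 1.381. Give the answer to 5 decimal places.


ρ_sc(x) = (1/(2π)) √(4 − x²). With x = 1.381:
  4 − x² = 4 − (1.381)² = 4 − 1.907161 = 2.092839.
  √(4 − x²) = 1.446665.
  1/(2π) = 0.159155.
  ρ_sc(1.381) = 0.159155 · 1.446665 = 0.230244.

Rounded to 5 decimal places: ρ_sc(1.381) ≈ 0.23024.


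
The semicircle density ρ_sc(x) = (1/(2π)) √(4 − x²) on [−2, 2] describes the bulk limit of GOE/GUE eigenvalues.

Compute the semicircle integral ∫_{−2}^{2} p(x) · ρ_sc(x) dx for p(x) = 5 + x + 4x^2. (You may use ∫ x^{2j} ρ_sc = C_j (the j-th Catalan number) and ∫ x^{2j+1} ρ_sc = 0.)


Write p(x) = Σ a_i x^i, split into monomials and integrate each against ρ_sc separately.
Using ∫ x^{2j} ρ_sc = C_j = (1/(j+1)) C(2j, j) (Catalan numbers) and ∫ x^{2j+1} ρ_sc = 0 (odd monomials vanish by symmetry):
  i = 0 (even): a_0 · C_{0} = 5 · 1 = 5
  i = 1 (odd): ∫ x^1 ρ_sc = 0 (vanishes)
  i = 2 (even): a_2 · C_{1} = 4 · 1 = 4

Summing the contributions: ∫_{−2}^{2} p(x) ρ_sc(x) dx = 5 + 4 = 9.


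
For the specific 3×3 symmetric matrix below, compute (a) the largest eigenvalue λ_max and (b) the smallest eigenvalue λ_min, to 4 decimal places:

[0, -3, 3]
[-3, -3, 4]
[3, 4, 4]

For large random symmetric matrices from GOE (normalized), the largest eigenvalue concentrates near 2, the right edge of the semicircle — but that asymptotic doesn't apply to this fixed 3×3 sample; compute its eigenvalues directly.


Since M is real symmetric, all three eigenvalues are real; they are the roots of det(λI − M) = λ³ − (tr M) λ² + s λ − det M, where s is the sum of the principal 2×2 minors.
tr M = 0 + (-3) + 4 = 1.
s = (0·(-3) − (-3)²) + (0·4 − 3²) + ((-3)·4 − 4²) = -9 + (-9) + (-28) = -46.
det M (expand along row 1) = 0·(-28) − (-3)·(-24) + 3·(-3) = -81.
Characteristic polynomial: λ³ − λ² − 46λ + 81 = 0.
Substitute λ = y + (tr M)/3 = y + 0.333333 to remove the quadratic term: y³ + p·y + q = 0 with p = s − (tr M)²/3 = -46.333333 and q = −2(tr M)³/27 + (tr M)·s/3 − det M = 65.592593.
Three real roots ⇒ use the trigonometric (Viète) form: r = 2√(−p/3) = 7.859884, φ = arccos(3q/(p·r)) = arccos(-0.540339) = 2.141636 rad.
y_k = r·cos(φ/3 − 2πk/3) for k = 0, 1, 2 gives y = 5.940719, 1.486570, -7.427290.
λ_k = y_k + 0.333333 gives λ = 6.2741, 1.8199, -7.0940 (check: the sum is 1.0000 = tr M).

Hence λ_max = 6.2741 and λ_min = -7.0940.


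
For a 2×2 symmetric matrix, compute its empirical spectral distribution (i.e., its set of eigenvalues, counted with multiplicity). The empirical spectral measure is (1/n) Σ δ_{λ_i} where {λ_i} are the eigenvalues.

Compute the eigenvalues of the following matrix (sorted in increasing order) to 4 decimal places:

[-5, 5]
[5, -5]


Since M is real symmetric, both eigenvalues are real; they are the roots of det(λI − M) = λ² − (tr M) λ + det M.
tr M = -5 + (-5) = -10.
det M = (-5)·(-5) − 5² = 25 − 25 = 0.
Characteristic polynomial: λ² + 10λ = 0.
Discriminant Δ = (tr M)² − 4·det M = 100 − 0 = 100; √Δ = 10.000000.
λ = (tr M ± √Δ)/2 = (-10 ± 10.000000)/2, giving (tr M − √Δ)/2 = -10.0000 and (tr M + √Δ)/2 = 0.0000.

Eigenvalues sorted in increasing order: [-10.0000, 0.0000].


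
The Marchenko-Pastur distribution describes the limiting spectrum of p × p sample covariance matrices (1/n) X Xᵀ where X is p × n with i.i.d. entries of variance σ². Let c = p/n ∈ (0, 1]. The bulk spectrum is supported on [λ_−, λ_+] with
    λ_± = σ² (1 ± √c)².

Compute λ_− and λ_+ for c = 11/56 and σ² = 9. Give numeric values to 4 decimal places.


c = 11/56 = 0.196429; √c = 0.443203.
λ_− = σ² (1 − √c)² = 9 · (1 − 0.443203)² = 9 · (0.556797)² = 2.790210.
λ_+ = σ² (1 + √c)² = 9 · (1 + 0.443203)² = 9 · (1.443203)² = 18.745504.

Rounded to 4 decimal places: λ_− ≈ 2.7902, λ_+ ≈ 18.7455.


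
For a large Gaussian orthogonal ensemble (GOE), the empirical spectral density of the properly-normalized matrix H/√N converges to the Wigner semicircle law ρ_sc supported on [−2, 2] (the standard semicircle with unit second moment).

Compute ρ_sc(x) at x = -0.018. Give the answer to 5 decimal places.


ρ_sc(x) = (1/(2π)) √(4 − x²). With x = -0.018:
  4 − x² = 4 − (-0.018)² = 4 − 0.000324 = 3.999676.
  √(4 − x²) = 1.999919.
  1/(2π) = 0.159155.
  ρ_sc(-0.018) = 0.159155 · 1.999919 = 0.318297.

Rounded to 5 decimal places: ρ_sc(-0.018) ≈ 0.31830.


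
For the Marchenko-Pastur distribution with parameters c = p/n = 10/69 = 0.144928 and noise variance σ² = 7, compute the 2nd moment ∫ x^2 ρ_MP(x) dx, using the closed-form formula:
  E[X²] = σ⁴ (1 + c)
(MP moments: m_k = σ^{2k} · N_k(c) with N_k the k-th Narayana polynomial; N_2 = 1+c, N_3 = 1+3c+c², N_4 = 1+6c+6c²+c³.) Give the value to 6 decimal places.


E[X²] = σ⁴ (1 + c) (second MP moment). With σ² = 7 (so σ⁴ = 49) and c = 10/69 = 0.144928: E[X²] = 49 · (1 + 0.144928) = 49 · 1.144928.

So E[X^2] = 56.101449.


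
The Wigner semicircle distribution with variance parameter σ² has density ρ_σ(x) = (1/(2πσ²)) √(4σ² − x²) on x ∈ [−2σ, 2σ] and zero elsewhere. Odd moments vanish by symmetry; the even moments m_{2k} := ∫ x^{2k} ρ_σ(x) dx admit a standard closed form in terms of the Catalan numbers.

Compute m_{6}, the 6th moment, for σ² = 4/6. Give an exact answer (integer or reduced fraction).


By the scaled semicircle moment identity, m_{2k} = σ^{2k} · C_k with k = 3.
C_3 = (1/(k+1)) · C(2k, k) = (1/4) · C(6, 3) = (1/4) · 20 = 5.
σ^{2k} = (σ²)^k = (4/6)^3 = 8/27.

Therefore m_{6} = σ^{6} · C_3 = (8/27) · 5 = 40/27.


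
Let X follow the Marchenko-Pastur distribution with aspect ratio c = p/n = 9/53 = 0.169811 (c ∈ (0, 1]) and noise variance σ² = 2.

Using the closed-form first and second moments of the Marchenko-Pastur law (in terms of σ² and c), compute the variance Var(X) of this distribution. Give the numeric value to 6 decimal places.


Recall the MP moments m_1 = E[X] = σ² and m_2 = E[X²] = σ⁴ (1 + c).
m_1 = E[X] = σ² = 2, so m_1² = 4.
m_2 = E[X²] = σ⁴ (1 + c) = 4 · (1 + 0.169811) = 4 · 1.169811 = 4.679245.
(Note m_2 − m_1² simplifies to c · σ⁴ = 0.169811 · 4.)

Var(X) = m_2 − m_1² = 4.679245 − 4 = 0.679245.


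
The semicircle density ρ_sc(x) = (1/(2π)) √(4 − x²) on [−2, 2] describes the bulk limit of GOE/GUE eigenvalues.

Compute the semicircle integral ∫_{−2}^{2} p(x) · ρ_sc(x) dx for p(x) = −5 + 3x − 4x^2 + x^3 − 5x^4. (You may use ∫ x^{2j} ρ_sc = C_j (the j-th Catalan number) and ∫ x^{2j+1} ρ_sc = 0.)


Write p(x) = Σ a_i x^i, split into monomials and integrate each against ρ_sc separately.
Using ∫ x^{2j} ρ_sc = C_j = (1/(j+1)) C(2j, j) (Catalan numbers) and ∫ x^{2j+1} ρ_sc = 0 (odd monomials vanish by symmetry):
  i = 0 (even): a_0 · C_{0} = -5 · 1 = -5
  i = 1 (odd): ∫ x^1 ρ_sc = 0 (vanishes)
  i = 2 (even): a_2 · C_{1} = -4 · 1 = -4
  i = 3 (odd): ∫ x^3 ρ_sc = 0 (vanishes)
  i = 4 (even): a_4 · C_{2} = -5 · 2 = -10

Summing the contributions: ∫_{−2}^{2} p(x) ρ_sc(x) dx = (-5) + (-4) + (-10) = -19.


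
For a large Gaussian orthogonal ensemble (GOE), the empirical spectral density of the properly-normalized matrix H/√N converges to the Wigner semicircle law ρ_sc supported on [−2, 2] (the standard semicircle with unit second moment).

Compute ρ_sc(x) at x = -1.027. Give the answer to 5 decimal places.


ρ_sc(x) = (1/(2π)) √(4 − x²). With x = -1.027:
  4 − x² = 4 − (-1.027)² = 4 − 1.054729 = 2.945271.
  √(4 − x²) = 1.716179.
  1/(2π) = 0.159155.
  ρ_sc(-1.027) = 0.159155 · 1.716179 = 0.273138.

Rounded to 5 decimal places: ρ_sc(-1.027) ≈ 0.27314.


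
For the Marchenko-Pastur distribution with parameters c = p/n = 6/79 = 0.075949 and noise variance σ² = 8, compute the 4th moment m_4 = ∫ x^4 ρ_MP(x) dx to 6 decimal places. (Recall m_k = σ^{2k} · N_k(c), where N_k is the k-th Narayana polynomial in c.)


E[X⁴] = σ⁸ (1 + 6c + 6c² + c³) (fourth MP moment). With σ² = 8 (so σ⁸ = 4096) and c = 6/79 = 0.075949: E[X⁴] = 4096 · (1 + 6·0.075949 + 6·(0.075949)² + (0.075949)³) = 4096 · 1.490744.

So E[X^4] = 6106.087997.


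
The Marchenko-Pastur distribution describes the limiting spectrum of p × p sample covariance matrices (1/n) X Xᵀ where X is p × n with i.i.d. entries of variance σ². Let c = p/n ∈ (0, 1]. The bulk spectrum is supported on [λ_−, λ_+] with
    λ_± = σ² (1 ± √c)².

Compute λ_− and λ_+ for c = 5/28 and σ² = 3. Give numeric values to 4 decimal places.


c = 5/28 = 0.178571; √c = 0.422577.
λ_− = σ² (1 − √c)² = 3 · (1 − 0.422577)² = 3 · (0.577423)² = 1.000252.
λ_+ = σ² (1 + √c)² = 3 · (1 + 0.422577)² = 3 · (1.422577)² = 6.071177.

Rounded to 4 decimal places: λ_− ≈ 1.0003, λ_+ ≈ 6.0712.


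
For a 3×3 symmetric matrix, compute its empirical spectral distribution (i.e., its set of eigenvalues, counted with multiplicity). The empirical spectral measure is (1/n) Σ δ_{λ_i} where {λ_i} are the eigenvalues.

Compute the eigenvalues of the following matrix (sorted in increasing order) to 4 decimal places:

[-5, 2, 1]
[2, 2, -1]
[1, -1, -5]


Since M is real symmetric, all three eigenvalues are real; they are the roots of det(λI − M) = λ³ − (tr M) λ² + s λ − det M, where s is the sum of the principal 2×2 minors.
tr M = -5 + 2 + (-5) = -8.
s = ((-5)·2 − 2²) + ((-5)·(-5) − 1²) + (2·(-5) − (-1)²) = -14 + 24 + (-11) = -1.
det M (expand along row 1) = (-5)·(-11) − 2·(-9) + 1·(-4) = 69.
Characteristic polynomial: λ³ + 8λ² − λ − 69 = 0.
Substitute λ = y + (tr M)/3 = y − 2.666667 to remove the quadratic term: y³ + p·y + q = 0 with p = s − (tr M)²/3 = -22.333333 and q = −2(tr M)³/27 + (tr M)·s/3 − det M = -28.407407.
Three real roots ⇒ use the trigonometric (Viète) form: r = 2√(−p/3) = 5.456902, φ = arccos(3q/(p·r)) = arccos(0.699283) = 0.796402 rad.
y_k = r·cos(φ/3 − 2πk/3) for k = 0, 1, 2 gives y = 5.265747, -1.393007, -3.872739.
λ_k = y_k − 2.666667 gives λ = 2.5991, -4.0597, -6.5394 (check: the sum is -8.0000 = tr M).

Eigenvalues sorted in increasing order: [-6.5394, -4.0597, 2.5991].


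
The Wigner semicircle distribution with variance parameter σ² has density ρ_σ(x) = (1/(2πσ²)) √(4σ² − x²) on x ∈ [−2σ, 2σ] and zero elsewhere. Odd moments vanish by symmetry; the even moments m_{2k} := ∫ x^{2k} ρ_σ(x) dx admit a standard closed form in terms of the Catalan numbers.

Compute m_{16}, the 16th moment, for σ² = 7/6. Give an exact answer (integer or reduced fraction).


By the scaled semicircle moment identity, m_{2k} = σ^{2k} · C_k with k = 8.
C_8 = (1/(k+1)) · C(2k, k) = (1/9) · C(16, 8) = (1/9) · 12870 = 1430.
σ^{2k} = (σ²)^k = (7/6)^8 = 5764801/1679616.

Therefore m_{16} = σ^{16} · C_8 = (5764801/1679616) · 1430 = 4121832715/839808.


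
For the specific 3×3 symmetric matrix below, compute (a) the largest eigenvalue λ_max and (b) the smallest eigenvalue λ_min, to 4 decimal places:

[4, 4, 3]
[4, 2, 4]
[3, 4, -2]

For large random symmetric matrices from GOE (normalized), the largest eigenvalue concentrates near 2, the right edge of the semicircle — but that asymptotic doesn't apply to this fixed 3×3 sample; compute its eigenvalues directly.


Since M is real symmetric, all three eigenvalues are real; they are the roots of det(λI − M) = λ³ − (tr M) λ² + s λ − det M, where s is the sum of the principal 2×2 minors.
tr M = 4 + 2 + (-2) = 4.
s = (4·2 − 4²) + (4·(-2) − 3²) + (2·(-2) − 4²) = -8 + (-17) + (-20) = -45.
det M (expand along row 1) = 4·(-20) − 4·(-20) + 3·10 = 30.
Characteristic polynomial: λ³ − 4λ² − 45λ − 30 = 0.
Substitute λ = y + (tr M)/3 = y + 1.333333 to remove the quadratic term: y³ + p·y + q = 0 with p = s − (tr M)²/3 = -50.333333 and q = −2(tr M)³/27 + (tr M)·s/3 − det M = -94.740741.
Three real roots ⇒ use the trigonometric (Viète) form: r = 2√(−p/3) = 8.192137, φ = arccos(3q/(p·r)) = arccos(0.689295) = 0.810281 rad.
y_k = r·cos(φ/3 − 2πk/3) for k = 0, 1, 2 gives y = 7.895139, -2.054577, -5.840562.
λ_k = y_k + 1.333333 gives λ = 9.2285, -0.7212, -4.5072 (check: the sum is 4.0000 = tr M).

Hence λ_max = 9.2285 and λ_min = -4.5072.
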